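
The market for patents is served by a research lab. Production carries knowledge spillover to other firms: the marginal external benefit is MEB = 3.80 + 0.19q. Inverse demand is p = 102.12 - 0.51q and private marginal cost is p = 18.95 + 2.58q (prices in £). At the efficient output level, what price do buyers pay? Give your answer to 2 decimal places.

P = £86.83

Social marginal cost = private MC − MEB = 15.15 + 2.39q.
Set SMC = demand: 15.15 + 2.39q = 102.12 - 0.51q → q* = 29.9897.
Consumer price on the demand curve at q*: 102.12 − 0.51×29.9897 = 86.8253.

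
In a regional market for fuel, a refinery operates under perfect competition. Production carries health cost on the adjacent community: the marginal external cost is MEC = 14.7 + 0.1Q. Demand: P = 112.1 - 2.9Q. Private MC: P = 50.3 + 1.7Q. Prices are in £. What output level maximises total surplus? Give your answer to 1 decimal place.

Q* = 10.0

Social marginal cost = private MC + MEC = 65.0 + 1.8Q.
Set SMC = demand: 65.0 + 1.8Q = 112.1 - 2.9Q → Q* = 10.0213.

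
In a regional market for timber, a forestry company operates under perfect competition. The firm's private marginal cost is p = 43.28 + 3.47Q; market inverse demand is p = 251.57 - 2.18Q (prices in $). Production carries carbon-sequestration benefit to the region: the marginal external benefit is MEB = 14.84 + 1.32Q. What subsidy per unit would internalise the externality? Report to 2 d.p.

Social marginal cost = private MC − MEB = 28.44 + 2.15Q.
Set SMC = demand: 28.44 + 2.15Q = 251.57 - 2.18Q → Q* = 51.5312.
The Pigouvian subsidy equals MEB at Q*: 14.84 + 1.32×51.5312 = 82.8612.

subsidy = $82.86 per unit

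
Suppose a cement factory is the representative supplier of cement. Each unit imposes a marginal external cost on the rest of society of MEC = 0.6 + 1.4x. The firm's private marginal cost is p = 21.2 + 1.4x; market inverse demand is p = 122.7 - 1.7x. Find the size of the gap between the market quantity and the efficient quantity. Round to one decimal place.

10.3 units

Market equilibrium (private): 21.2 + 1.4x = 122.7 - 1.7x → x_m = 32.7419.
Social marginal cost = private MC + MEC = 21.8 + 2.8x.
Set SMC = demand: 21.8 + 2.8x = 122.7 - 1.7x → x* = 22.4222.
Gap = |32.7419 − 22.4222| = 10.3197.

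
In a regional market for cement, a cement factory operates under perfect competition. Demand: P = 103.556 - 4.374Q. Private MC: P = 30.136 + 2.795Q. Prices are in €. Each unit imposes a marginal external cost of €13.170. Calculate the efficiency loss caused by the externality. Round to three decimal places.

Market equilibrium (private): 30.136 + 2.795Q = 103.556 - 4.374Q → Q_m = 10.2413.
Social marginal cost = private MC + MEC = 43.306 + 2.795Q.
Set SMC = demand: 43.306 + 2.795Q = 103.556 - 4.374Q → Q* = 8.4042.
Height of the DWL triangle at Q_m is SMC(Q_m) − demand(Q_m) = MEC(Q_m) = 13.1700.
DWL = ½ × 1.8371 × 13.1700 = 12.0973.

DWL = €12.097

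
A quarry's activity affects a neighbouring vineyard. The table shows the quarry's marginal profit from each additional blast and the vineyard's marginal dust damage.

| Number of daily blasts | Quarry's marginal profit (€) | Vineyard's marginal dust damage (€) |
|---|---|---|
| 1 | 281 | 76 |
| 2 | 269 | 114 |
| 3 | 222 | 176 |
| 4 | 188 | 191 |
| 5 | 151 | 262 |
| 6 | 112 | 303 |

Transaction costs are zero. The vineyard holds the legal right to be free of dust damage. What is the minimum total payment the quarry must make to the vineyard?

Efficient level: marginal profit ≥ marginal dust damage through level 3, so k* = 3.
With the vineyard holding the right, the quarry must at least compensate total damage at k*: 76 + 114 + 176 = 366.

€366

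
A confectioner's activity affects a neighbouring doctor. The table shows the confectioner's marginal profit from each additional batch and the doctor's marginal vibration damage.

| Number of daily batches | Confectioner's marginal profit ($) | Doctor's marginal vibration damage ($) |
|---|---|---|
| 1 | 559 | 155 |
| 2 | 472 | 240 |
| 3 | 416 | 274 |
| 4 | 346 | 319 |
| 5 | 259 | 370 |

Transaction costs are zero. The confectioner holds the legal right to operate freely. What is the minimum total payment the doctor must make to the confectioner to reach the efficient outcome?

$259

Left alone the confectioner would choose level 5 (marginal profit stays positive).
Efficient level: k* = 4 (marginal profit ≥ marginal vibration damage through 4).
The doctor must at least cover the confectioner's forgone profit from cutting 5→4: 259 = 259.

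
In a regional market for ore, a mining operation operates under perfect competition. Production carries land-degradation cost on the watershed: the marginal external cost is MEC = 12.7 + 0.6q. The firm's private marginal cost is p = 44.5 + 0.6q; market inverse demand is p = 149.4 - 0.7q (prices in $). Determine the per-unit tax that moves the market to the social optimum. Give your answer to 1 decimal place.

tax = $41.8 per unit

Social marginal cost = private MC + MEC = 57.2 + 1.2q.
Set SMC = demand: 57.2 + 1.2q = 149.4 - 0.7q → q* = 48.5263.
The Pigouvian tax equals MEC at q*: 12.7 + 0.6×48.5263 = 41.8158.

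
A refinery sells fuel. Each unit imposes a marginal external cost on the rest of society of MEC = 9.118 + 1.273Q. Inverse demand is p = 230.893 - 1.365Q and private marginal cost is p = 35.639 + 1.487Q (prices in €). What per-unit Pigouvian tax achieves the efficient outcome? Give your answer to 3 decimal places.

Social marginal cost = private MC + MEC = 44.757 + 2.760Q.
Set SMC = demand: 44.757 + 2.760Q = 230.893 - 1.365Q → Q* = 45.1239.
The Pigouvian tax equals MEC at Q*: 9.118 + 1.273×45.1239 = 66.5607.

tax = €66.561 per unit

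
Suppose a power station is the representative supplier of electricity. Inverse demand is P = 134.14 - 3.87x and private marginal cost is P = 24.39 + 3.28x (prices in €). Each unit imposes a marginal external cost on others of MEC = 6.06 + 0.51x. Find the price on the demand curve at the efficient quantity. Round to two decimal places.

Social marginal cost = private MC + MEC = 30.45 + 3.79x.
Set SMC = demand: 30.45 + 3.79x = 134.14 - 3.87x → x* = 13.5366.
Consumer price on the demand curve at x*: 134.14 − 3.87×13.5366 = 81.7534.

P = €81.75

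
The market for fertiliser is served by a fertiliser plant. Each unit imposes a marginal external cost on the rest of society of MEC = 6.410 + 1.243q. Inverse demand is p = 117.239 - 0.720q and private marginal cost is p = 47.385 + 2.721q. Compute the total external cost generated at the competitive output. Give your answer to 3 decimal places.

Market equilibrium (private): 47.385 + 2.721q = 117.239 - 0.720q → q_m = 20.3005.
Total external cost = ∫₀^{q_m} (6.410 + 1.243q) dq = 6.410×20.3005 + ½×1.243×20.3005² = 386.2528.

386.253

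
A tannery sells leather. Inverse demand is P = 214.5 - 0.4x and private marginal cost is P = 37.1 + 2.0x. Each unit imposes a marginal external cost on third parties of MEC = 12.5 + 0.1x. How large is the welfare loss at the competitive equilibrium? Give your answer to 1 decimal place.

DWL = 79.1

Market equilibrium (private): 37.1 + 2.0x = 214.5 - 0.4x → x_m = 73.9167.
Social marginal cost = private MC + MEC = 49.6 + 2.1x.
Set SMC = demand: 49.6 + 2.1x = 214.5 - 0.4x → x* = 65.9600.
Between x* and x_m the wedge SMC − demand runs linearly from 0 to MEC(x_m), so the loss is a triangle.
DWL = ½ × 7.9567 × 19.8917 = 79.1361.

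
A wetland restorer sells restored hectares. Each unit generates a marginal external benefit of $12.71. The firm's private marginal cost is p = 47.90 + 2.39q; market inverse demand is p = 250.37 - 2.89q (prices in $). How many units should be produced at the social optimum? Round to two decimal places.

q* = 40.75

Social marginal cost = private MC − MEB = 35.19 + 2.39q.
Set SMC = demand: 35.19 + 2.39q = 250.37 - 2.89q → q* = 40.7538.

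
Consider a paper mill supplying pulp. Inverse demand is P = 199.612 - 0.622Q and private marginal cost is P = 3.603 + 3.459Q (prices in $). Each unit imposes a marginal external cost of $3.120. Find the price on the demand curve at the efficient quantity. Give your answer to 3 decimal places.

P = $170.213

Social marginal cost = private MC + MEC = 6.723 + 3.459Q.
Set SMC = demand: 6.723 + 3.459Q = 199.612 - 0.622Q → Q* = 47.2651.
Consumer price on the demand curve at Q*: 199.612 − 0.622×47.2651 = 170.2131.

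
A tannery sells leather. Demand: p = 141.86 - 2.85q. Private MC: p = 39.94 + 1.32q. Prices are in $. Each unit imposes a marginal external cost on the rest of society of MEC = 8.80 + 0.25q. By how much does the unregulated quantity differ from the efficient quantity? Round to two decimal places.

3.37 units

Market equilibrium (private): 39.94 + 1.32q = 141.86 - 2.85q → q_m = 24.4412.
Social marginal cost = private MC + MEC = 48.74 + 1.57q.
Set SMC = demand: 48.74 + 1.57q = 141.86 - 2.85q → q* = 21.0679.
Gap = |24.4412 − 21.0679| = 3.3733.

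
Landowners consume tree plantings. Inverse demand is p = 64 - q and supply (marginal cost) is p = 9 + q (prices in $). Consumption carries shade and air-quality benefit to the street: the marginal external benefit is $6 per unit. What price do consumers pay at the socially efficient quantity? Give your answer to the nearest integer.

P = $34

Social marginal benefit = demand + MEB = 70 - q.
Set SMB = MC: 70 - q = 9 + q → q* = 30.5000.
Consumer price on the demand curve at q*: 64 − 1×30.5000 = 33.5000.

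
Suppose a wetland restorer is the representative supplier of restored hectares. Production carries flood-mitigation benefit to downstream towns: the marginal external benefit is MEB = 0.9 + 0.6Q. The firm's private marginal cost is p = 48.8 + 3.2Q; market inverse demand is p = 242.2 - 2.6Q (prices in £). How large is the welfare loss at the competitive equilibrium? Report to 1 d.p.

DWL = £42.0

Market equilibrium (private): 48.8 + 3.2Q = 242.2 - 2.6Q → Q_m = 33.3448.
Social marginal cost = private MC − MEB = 47.9 + 2.6Q.
Set SMC = demand: 47.9 + 2.6Q = 242.2 - 2.6Q → Q* = 37.3654.
Height of the DWL triangle at Q_m is demand(Q_m) − SMC(Q_m) = MEB(Q_m) = 20.9069.
DWL = ½ × 4.0206 × 20.9069 = 42.0291.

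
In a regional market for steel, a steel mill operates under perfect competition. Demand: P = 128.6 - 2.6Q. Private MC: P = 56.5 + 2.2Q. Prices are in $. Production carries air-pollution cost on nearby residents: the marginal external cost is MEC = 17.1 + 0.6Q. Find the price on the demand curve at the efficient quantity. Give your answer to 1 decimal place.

P = $102.1

Social marginal cost = private MC + MEC = 73.6 + 2.8Q.
Set SMC = demand: 73.6 + 2.8Q = 128.6 - 2.6Q → Q* = 10.1852.
Consumer price on the demand curve at Q*: 128.6 − 2.6×10.1852 = 102.1185.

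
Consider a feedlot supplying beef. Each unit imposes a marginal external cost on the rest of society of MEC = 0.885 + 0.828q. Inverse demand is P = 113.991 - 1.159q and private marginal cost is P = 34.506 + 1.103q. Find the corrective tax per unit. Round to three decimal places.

tax = 21.947 per unit

Social marginal cost = private MC + MEC = 35.391 + 1.931q.
Set SMC = demand: 35.391 + 1.931q = 113.991 - 1.159q → q* = 25.4369.
The Pigouvian tax equals MEC at q*: 0.885 + 0.828×25.4369 = 21.9468.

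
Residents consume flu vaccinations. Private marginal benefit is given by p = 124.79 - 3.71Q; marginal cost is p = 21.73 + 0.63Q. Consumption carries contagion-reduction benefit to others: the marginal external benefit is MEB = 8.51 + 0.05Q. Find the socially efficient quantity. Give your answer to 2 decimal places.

Q* = 26.01

Social marginal benefit = demand + MEB = 133.30 - 3.66Q.
Set SMB = MC: 133.30 - 3.66Q = 21.73 + 0.63Q → Q* = 26.0070.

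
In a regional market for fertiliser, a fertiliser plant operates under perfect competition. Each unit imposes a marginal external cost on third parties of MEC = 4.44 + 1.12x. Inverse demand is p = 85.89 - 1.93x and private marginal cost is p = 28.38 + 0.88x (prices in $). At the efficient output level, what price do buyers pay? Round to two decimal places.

Social marginal cost = private MC + MEC = 32.82 + 2.00x.
Set SMC = demand: 32.82 + 2.00x = 85.89 - 1.93x → x* = 13.5038.
Consumer price on the demand curve at x*: 85.89 − 1.93×13.5038 = 59.8277.

P = $59.83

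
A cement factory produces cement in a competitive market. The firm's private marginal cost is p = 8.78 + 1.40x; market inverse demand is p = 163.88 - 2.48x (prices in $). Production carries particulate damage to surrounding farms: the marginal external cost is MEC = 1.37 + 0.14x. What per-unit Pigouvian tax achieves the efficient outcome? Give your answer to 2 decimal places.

Social marginal cost = private MC + MEC = 10.15 + 1.54x.
Set SMC = demand: 10.15 + 1.54x = 163.88 - 2.48x → x* = 38.2413.
The Pigouvian tax equals MEC at x*: 1.37 + 0.14×38.2413 = 6.7238.

tax = $6.72 per unit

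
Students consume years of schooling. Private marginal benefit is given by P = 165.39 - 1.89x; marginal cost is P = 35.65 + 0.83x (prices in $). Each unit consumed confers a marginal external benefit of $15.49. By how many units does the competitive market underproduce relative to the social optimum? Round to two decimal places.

Market equilibrium (private): 35.65 + 0.83x = 165.39 - 1.89x → x_m = 47.6985.
Social marginal benefit = demand + MEB = 180.88 - 1.89x.
Set SMB = MC: 180.88 - 1.89x = 35.65 + 0.83x → x* = 53.3934.
Gap = |47.6985 − 53.3934| = 5.6949.

5.69 units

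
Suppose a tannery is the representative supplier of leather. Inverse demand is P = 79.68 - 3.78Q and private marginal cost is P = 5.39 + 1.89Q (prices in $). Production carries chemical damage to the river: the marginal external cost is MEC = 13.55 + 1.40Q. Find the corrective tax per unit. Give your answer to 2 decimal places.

tax = $25.58 per unit

Social marginal cost = private MC + MEC = 18.94 + 3.29Q.
Set SMC = demand: 18.94 + 3.29Q = 79.68 - 3.78Q → Q* = 8.5912.
The Pigouvian tax equals MEC at Q*: 13.55 + 1.40×8.5912 = 25.5777.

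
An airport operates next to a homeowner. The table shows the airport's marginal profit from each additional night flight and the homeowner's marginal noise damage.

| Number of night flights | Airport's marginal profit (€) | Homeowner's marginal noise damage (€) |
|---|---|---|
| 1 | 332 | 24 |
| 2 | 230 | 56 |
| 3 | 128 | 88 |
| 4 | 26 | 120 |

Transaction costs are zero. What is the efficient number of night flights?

3

Bargaining reaches the level where marginal profit last exceeds marginal noise damage.
That holds through level 3 (128 ≥ 88) but not at 4 (26 < 120).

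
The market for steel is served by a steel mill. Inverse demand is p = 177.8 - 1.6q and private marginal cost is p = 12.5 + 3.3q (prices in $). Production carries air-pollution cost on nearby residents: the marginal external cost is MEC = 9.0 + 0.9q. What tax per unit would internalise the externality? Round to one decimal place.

tax = $33.3 per unit

Social marginal cost = private MC + MEC = 21.5 + 4.2q.
Set SMC = demand: 21.5 + 4.2q = 177.8 - 1.6q → q* = 26.9483.
The Pigouvian tax equals MEC at q*: 9.0 + 0.9×26.9483 = 33.2535.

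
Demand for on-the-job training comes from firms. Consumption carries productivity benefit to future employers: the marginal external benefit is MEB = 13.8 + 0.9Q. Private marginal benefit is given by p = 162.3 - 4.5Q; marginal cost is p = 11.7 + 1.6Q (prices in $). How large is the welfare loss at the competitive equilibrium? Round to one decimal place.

Market equilibrium (private): 11.7 + 1.6Q = 162.3 - 4.5Q → Q_m = 24.6885.
Social marginal benefit = demand + MEB = 176.1 - 3.6Q.
Set SMB = MC: 176.1 - 3.6Q = 11.7 + 1.6Q → Q* = 31.6154.
Height of the DWL triangle at Q_m is SMB(Q_m) − MC(Q_m) = MEB(Q_m) = 36.0197.
DWL = ½ × 6.9269 × 36.0197 = 124.7524.

DWL = $124.8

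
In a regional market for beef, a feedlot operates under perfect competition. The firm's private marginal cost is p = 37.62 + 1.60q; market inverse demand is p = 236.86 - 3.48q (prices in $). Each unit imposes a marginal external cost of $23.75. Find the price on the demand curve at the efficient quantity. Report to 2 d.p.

P = $116.64

Social marginal cost = private MC + MEC = 61.37 + 1.60q.
Set SMC = demand: 61.37 + 1.60q = 236.86 - 3.48q → q* = 34.5453.
Consumer price on the demand curve at q*: 236.86 − 3.48×34.5453 = 116.6424.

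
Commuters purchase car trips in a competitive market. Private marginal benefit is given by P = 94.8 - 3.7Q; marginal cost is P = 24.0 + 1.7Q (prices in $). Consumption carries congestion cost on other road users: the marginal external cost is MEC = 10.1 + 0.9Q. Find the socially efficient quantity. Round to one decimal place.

Q* = 9.6

Social marginal benefit = demand − MEC = 84.7 - 4.6Q.
Set SMB = MC: 84.7 - 4.6Q = 24.0 + 1.7Q → Q* = 9.6349.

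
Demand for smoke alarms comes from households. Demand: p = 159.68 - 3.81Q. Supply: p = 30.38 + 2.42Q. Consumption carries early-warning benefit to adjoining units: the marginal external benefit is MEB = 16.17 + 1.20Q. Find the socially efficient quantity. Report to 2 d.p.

Q* = 28.92

Social marginal benefit = demand + MEB = 175.85 - 2.61Q.
Set SMB = MC: 175.85 - 2.61Q = 30.38 + 2.42Q → Q* = 28.9205.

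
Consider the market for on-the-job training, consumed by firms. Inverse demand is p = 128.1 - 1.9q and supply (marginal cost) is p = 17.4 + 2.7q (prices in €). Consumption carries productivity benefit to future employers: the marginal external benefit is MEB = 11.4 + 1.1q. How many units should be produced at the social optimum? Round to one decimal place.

Social marginal benefit = demand + MEB = 139.5 - 0.8q.
Set SMB = MC: 139.5 - 0.8q = 17.4 + 2.7q → q* = 34.8857.

q* = 34.9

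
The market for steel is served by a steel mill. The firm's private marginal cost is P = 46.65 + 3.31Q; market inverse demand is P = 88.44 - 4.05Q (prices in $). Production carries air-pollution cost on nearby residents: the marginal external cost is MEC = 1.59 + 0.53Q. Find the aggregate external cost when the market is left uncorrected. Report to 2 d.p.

$17.57

Market equilibrium (private): 46.65 + 3.31Q = 88.44 - 4.05Q → Q_m = 5.6780.
Total external cost = ∫₀^{Q_m} (1.59 + 0.53Q) dQ = 1.59×5.6780 + ½×0.53×5.6780² = 17.5715.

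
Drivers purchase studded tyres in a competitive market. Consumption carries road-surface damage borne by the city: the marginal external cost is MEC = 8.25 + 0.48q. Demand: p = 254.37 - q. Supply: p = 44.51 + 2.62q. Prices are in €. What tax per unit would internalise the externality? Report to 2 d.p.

Social marginal benefit = demand − MEC = 246.12 - 1.48q.
Set SMB = MC: 246.12 - 1.48q = 44.51 + 2.62q → q* = 49.1732.
The Pigouvian tax equals MEC at q*: 8.25 + 0.48×49.1732 = 31.8531.

tax = €31.85 per unit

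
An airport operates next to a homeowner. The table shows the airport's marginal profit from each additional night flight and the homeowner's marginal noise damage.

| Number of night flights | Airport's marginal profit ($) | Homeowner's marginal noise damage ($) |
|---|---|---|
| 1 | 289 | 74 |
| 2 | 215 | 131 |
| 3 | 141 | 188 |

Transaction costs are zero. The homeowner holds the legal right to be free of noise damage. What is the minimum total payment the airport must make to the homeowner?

$205

Efficient level: marginal profit ≥ marginal noise damage through level 2, so k* = 2.
With the homeowner holding the right, the airport must at least compensate total damage at k*: 74 + 131 = 205.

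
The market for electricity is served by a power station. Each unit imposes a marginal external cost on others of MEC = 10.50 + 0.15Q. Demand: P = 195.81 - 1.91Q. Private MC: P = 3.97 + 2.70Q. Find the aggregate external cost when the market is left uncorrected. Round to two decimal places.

Market equilibrium (private): 3.97 + 2.70Q = 195.81 - 1.91Q → Q_m = 41.6139.
Total external cost = ∫₀^{Q_m} (10.50 + 0.15Q) dQ = 10.50×41.6139 + ½×0.15×41.6139² = 566.8247.

566.82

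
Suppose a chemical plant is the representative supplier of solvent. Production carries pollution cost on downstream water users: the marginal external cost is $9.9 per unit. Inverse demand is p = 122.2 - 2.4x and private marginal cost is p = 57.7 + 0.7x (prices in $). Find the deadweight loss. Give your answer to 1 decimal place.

DWL = $15.8

Market equilibrium (private): 57.7 + 0.7x = 122.2 - 2.4x → x_m = 20.8065.
Social marginal cost = private MC + MEC = 67.6 + 0.7x.
Set SMC = demand: 67.6 + 0.7x = 122.2 - 2.4x → x* = 17.6129.
The loss is the area between SMC and demand from x* to x_m; with linear curves that's a triangle of height MEC(x_m).
DWL = ½ × 3.1936 × 9.9000 = 15.8083.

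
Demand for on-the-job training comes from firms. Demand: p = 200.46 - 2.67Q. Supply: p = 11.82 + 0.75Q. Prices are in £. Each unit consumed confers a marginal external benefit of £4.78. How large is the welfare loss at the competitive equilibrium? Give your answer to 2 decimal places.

DWL = £3.34

Market equilibrium (private): 11.82 + 0.75Q = 200.46 - 2.67Q → Q_m = 55.1579.
Social marginal benefit = demand + MEB = 205.24 - 2.67Q.
Set SMB = MC: 205.24 - 2.67Q = 11.82 + 0.75Q → Q* = 56.5556.
Height of the DWL triangle at Q_m is SMB(Q_m) − MC(Q_m) = MEB(Q_m) = 4.7800.
DWL = ½ × 1.3977 × 4.7800 = 3.3405.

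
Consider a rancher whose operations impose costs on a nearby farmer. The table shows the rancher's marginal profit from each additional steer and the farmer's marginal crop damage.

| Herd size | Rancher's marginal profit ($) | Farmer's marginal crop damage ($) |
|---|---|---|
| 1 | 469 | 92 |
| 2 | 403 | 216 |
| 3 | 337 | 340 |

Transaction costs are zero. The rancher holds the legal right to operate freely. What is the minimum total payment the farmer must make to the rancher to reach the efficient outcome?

$337

Left alone the rancher would choose level 3 (marginal profit stays positive).
Efficient level: k* = 2 (marginal profit ≥ marginal crop damage through 2).
The farmer must at least cover the rancher's forgone profit from cutting 3→2: 337 = 337.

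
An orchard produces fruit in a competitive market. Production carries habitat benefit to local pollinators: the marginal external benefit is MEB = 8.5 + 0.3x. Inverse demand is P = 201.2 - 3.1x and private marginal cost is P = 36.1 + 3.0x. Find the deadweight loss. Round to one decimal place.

Market equilibrium (private): 36.1 + 3.0x = 201.2 - 3.1x → x_m = 27.0656.
Social marginal cost = private MC − MEB = 27.6 + 2.7x.
Set SMC = demand: 27.6 + 2.7x = 201.2 - 3.1x → x* = 29.9310.
Between x* and x_m the wedge demand − SMC runs linearly from 0 to MEB(x_m), so the loss is a triangle.
DWL = ½ × 2.8654 × 16.6197 = 23.8110.

DWL = 23.8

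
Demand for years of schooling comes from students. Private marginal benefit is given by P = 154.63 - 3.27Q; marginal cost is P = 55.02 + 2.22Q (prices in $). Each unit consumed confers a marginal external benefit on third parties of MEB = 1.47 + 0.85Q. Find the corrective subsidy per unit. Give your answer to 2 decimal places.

Social marginal benefit = demand + MEB = 156.10 - 2.42Q.
Set SMB = MC: 156.10 - 2.42Q = 55.02 + 2.22Q → Q* = 21.7845.
The Pigouvian subsidy equals MEB at Q*: 1.47 + 0.85×21.7845 = 19.9868.

subsidy = $19.99 per unit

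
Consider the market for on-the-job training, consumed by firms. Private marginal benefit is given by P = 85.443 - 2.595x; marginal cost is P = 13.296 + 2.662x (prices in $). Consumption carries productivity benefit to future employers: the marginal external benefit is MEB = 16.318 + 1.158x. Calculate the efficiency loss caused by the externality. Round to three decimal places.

DWL = $126.556

Market equilibrium (private): 13.296 + 2.662x = 85.443 - 2.595x → x_m = 13.7240.
Social marginal benefit = demand + MEB = 101.761 - 1.437x.
Set SMB = MC: 101.761 - 1.437x = 13.296 + 2.662x → x* = 21.5821.
Height of the DWL triangle at x_m is SMB(x_m) − MC(x_m) = MEB(x_m) = 32.2104.
DWL = ½ × 7.8581 × 32.2104 = 126.5563.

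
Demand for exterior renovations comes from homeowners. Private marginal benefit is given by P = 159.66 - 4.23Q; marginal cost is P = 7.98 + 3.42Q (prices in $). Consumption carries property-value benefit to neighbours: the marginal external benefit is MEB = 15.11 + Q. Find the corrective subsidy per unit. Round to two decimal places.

Social marginal benefit = demand + MEB = 174.77 - 3.23Q.
Set SMB = MC: 174.77 - 3.23Q = 7.98 + 3.42Q → Q* = 25.0812.
The Pigouvian subsidy equals MEB at Q*: 15.11 + 1.00×25.0812 = 40.1912.

subsidy = $40.19 per unit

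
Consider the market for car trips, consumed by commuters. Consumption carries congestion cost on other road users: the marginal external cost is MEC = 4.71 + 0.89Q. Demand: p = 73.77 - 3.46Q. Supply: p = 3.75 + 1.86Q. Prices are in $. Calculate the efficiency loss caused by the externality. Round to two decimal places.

DWL = $21.72

Market equilibrium (private): 3.75 + 1.86Q = 73.77 - 3.46Q → Q_m = 13.1617.
Social marginal benefit = demand − MEC = 69.06 - 4.35Q.
Set SMB = MC: 69.06 - 4.35Q = 3.75 + 1.86Q → Q* = 10.5169.
Between Q* and Q_m the wedge MC − SMB runs linearly from 0 to MEC(Q_m), so the loss is a triangle.
DWL = ½ × 2.6448 × 16.4239 = 21.7190.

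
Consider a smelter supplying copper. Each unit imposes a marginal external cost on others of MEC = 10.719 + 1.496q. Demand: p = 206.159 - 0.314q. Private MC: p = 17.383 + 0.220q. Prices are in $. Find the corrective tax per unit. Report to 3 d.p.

Social marginal cost = private MC + MEC = 28.102 + 1.716q.
Set SMC = demand: 28.102 + 1.716q = 206.159 - 0.314q → q* = 87.7128.
The Pigouvian tax equals MEC at q*: 10.719 + 1.496×87.7128 = 141.9373.

tax = $141.937 per unit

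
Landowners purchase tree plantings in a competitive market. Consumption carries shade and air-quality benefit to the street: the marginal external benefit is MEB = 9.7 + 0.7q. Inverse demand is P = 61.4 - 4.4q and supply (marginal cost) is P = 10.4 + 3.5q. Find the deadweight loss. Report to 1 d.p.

Market equilibrium (private): 10.4 + 3.5q = 61.4 - 4.4q → q_m = 6.4557.
Social marginal benefit = demand + MEB = 71.1 - 3.7q.
Set SMB = MC: 71.1 - 3.7q = 10.4 + 3.5q → q* = 8.4306.
Between q* and q_m the wedge SMB − MC runs linearly from 0 to MEB(q_m), so the loss is a triangle.
DWL = ½ × 1.9749 × 14.2190 = 14.0406.

DWL = 14.0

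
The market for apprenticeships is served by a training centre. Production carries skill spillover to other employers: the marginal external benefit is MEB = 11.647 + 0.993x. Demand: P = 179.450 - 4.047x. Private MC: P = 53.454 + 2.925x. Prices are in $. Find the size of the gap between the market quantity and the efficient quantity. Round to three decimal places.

4.949 units

Market equilibrium (private): 53.454 + 2.925x = 179.450 - 4.047x → x_m = 18.0717.
Social marginal cost = private MC − MEB = 41.807 + 1.932x.
Set SMC = demand: 41.807 + 1.932x = 179.450 - 4.047x → x* = 23.0211.
Gap = |18.0717 − 23.0211| = 4.9494.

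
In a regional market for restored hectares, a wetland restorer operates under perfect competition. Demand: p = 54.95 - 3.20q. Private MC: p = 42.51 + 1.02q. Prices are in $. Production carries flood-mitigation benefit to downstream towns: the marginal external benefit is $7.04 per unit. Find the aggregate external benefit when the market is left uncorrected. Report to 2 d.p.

Market equilibrium (private): 42.51 + 1.02q = 54.95 - 3.20q → q_m = 2.9479.
Total external benefit = MEB × q_m = 7.04 × 2.9479 = 20.7532.

$20.75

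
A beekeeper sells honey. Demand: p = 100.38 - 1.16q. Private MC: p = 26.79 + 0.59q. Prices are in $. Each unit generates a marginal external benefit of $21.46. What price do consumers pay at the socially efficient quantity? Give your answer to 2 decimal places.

P = $37.38

Social marginal cost = private MC − MEB = 5.33 + 0.59q.
Set SMC = demand: 5.33 + 0.59q = 100.38 - 1.16q → q* = 54.3143.
Consumer price on the demand curve at q*: 100.38 − 1.16×54.3143 = 37.3754.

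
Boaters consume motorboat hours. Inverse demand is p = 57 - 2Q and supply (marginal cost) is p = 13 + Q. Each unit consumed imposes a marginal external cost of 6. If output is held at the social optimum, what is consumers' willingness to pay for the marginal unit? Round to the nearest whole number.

Social marginal benefit = demand − MEC = 51 - 2Q.
Set SMB = MC: 51 - 2Q = 13 + Q → Q* = 12.6667.
Consumer price on the demand curve at Q*: 57 − 2×12.6667 = 31.6666.

P = 32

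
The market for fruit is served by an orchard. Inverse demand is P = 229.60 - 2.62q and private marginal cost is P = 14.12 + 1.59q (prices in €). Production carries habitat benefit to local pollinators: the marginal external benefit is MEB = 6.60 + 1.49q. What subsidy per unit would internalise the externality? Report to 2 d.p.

subsidy = €128.25 per unit

Social marginal cost = private MC − MEB = 7.52 + 0.10q.
Set SMC = demand: 7.52 + 0.10q = 229.60 - 2.62q → q* = 81.6471.
The Pigouvian subsidy equals MEB at q*: 6.60 + 1.49×81.6471 = 128.2542.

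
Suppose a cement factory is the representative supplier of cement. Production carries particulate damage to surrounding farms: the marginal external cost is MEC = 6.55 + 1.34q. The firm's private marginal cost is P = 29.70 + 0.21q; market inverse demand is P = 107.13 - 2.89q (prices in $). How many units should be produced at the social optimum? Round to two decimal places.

q* = 15.96

Social marginal cost = private MC + MEC = 36.25 + 1.55q.
Set SMC = demand: 36.25 + 1.55q = 107.13 - 2.89q → q* = 15.9640.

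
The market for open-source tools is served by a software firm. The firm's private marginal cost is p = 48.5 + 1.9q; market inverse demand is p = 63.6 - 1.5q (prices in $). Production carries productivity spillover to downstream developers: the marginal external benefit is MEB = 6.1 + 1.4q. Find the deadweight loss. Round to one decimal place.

Market equilibrium (private): 48.5 + 1.9q = 63.6 - 1.5q → q_m = 4.4412.
Social marginal cost = private MC − MEB = 42.4 + 0.5q.
Set SMC = demand: 42.4 + 0.5q = 63.6 - 1.5q → q* = 10.6000.
Between q* and q_m the wedge demand − SMC runs linearly from 0 to MEB(q_m), so the loss is a triangle.
DWL = ½ × 6.1588 × 12.3176 = 37.9308.

DWL = $37.9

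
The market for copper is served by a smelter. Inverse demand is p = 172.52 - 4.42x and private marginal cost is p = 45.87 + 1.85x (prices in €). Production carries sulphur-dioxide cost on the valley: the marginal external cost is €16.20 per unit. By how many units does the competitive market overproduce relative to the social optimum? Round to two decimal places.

2.58 units

Market equilibrium (private): 45.87 + 1.85x = 172.52 - 4.42x → x_m = 20.1994.
Social marginal cost = private MC + MEC = 62.07 + 1.85x.
Set SMC = demand: 62.07 + 1.85x = 172.52 - 4.42x → x* = 17.6156.
Gap = |20.1994 − 17.6156| = 2.5838.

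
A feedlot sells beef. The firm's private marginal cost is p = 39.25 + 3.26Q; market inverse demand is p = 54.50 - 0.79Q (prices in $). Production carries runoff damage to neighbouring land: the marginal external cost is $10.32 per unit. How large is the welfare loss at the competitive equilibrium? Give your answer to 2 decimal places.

DWL = $13.15

Market equilibrium (private): 39.25 + 3.26Q = 54.50 - 0.79Q → Q_m = 3.7654.
Social marginal cost = private MC + MEC = 49.57 + 3.26Q.
Set SMC = demand: 49.57 + 3.26Q = 54.50 - 0.79Q → Q* = 1.2173.
Between Q* and Q_m the wedge SMC − demand runs linearly from 0 to MEC(Q_m), so the loss is a triangle.
DWL = ½ × 2.5481 × 10.3200 = 13.1482.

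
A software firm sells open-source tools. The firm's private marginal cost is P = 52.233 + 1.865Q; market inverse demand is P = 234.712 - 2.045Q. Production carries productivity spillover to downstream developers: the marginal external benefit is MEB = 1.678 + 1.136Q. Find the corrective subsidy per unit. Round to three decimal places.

subsidy = 77.093 per unit

Social marginal cost = private MC − MEB = 50.555 + 0.729Q.
Set SMC = demand: 50.555 + 0.729Q = 234.712 - 2.045Q → Q* = 66.3868.
The Pigouvian subsidy equals MEB at Q*: 1.678 + 1.136×66.3868 = 77.0934.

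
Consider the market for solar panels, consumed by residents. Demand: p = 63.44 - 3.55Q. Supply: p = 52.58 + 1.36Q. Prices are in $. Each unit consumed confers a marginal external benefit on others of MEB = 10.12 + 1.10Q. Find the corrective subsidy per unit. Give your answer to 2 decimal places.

Social marginal benefit = demand + MEB = 73.56 - 2.45Q.
Set SMB = MC: 73.56 - 2.45Q = 52.58 + 1.36Q → Q* = 5.5066.
The Pigouvian subsidy equals MEB at Q*: 10.12 + 1.10×5.5066 = 16.1773.

subsidy = $16.18 per unit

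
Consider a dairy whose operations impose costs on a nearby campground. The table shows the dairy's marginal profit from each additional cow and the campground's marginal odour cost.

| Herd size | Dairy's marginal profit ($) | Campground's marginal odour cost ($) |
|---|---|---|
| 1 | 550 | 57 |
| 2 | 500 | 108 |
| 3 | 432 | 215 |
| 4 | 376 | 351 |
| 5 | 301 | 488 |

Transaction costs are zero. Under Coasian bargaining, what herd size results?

Bargaining reaches the level where marginal profit last exceeds marginal odour cost.
That holds through level 4 (376 ≥ 351) but not at 5 (301 < 488).

4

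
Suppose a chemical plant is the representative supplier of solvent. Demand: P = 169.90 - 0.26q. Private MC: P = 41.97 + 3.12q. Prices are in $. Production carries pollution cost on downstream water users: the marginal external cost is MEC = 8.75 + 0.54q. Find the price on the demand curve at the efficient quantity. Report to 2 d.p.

Social marginal cost = private MC + MEC = 50.72 + 3.66q.
Set SMC = demand: 50.72 + 3.66q = 169.90 - 0.26q → q* = 30.4031.
Consumer price on the demand curve at q*: 169.90 − 0.26×30.4031 = 161.9952.

P = $162.00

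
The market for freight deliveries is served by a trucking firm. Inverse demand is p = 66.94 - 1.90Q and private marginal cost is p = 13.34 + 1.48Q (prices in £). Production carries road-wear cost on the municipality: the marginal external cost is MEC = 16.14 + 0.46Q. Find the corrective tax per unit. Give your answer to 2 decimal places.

Social marginal cost = private MC + MEC = 29.48 + 1.94Q.
Set SMC = demand: 29.48 + 1.94Q = 66.94 - 1.90Q → Q* = 9.7552.
The Pigouvian tax equals MEC at Q*: 16.14 + 0.46×9.7552 = 20.6274.

tax = £20.63 per unit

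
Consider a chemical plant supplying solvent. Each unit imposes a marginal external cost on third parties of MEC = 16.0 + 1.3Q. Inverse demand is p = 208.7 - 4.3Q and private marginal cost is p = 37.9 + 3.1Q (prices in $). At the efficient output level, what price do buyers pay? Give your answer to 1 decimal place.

Social marginal cost = private MC + MEC = 53.9 + 4.4Q.
Set SMC = demand: 53.9 + 4.4Q = 208.7 - 4.3Q → Q* = 17.7931.
Consumer price on the demand curve at Q*: 208.7 − 4.3×17.7931 = 132.1897.

P = $132.2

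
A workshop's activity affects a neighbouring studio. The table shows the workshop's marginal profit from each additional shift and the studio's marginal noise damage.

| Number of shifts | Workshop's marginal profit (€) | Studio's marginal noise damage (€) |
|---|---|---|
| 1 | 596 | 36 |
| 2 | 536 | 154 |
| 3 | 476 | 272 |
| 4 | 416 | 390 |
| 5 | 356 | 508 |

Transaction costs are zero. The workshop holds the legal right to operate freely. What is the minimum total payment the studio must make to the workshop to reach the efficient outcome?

Left alone the workshop would choose level 5 (marginal profit stays positive).
Efficient level: k* = 4 (marginal profit ≥ marginal noise damage through 4).
The studio must at least cover the workshop's forgone profit from cutting 5→4: 356 = 356.

€356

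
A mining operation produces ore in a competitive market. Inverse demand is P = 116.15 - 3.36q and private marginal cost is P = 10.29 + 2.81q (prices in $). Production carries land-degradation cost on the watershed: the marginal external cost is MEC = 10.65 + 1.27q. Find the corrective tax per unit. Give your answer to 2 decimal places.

Social marginal cost = private MC + MEC = 20.94 + 4.08q.
Set SMC = demand: 20.94 + 4.08q = 116.15 - 3.36q → q* = 12.7970.
The Pigouvian tax equals MEC at q*: 10.65 + 1.27×12.7970 = 26.9022.

tax = $26.90 per unit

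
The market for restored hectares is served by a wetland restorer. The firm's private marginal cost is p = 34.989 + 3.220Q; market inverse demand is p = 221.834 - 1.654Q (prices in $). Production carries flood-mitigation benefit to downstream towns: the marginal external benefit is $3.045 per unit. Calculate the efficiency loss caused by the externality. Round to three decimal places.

DWL = $0.951

Market equilibrium (private): 34.989 + 3.220Q = 221.834 - 1.654Q → Q_m = 38.3350.
Social marginal cost = private MC − MEB = 31.944 + 3.220Q.
Set SMC = demand: 31.944 + 3.220Q = 221.834 - 1.654Q → Q* = 38.9598.
The loss is the area between SMC and demand from Q* to Q_m; with linear curves that's a triangle of height MEB(Q_m).
DWL = ½ × 0.6248 × 3.0450 = 0.9513.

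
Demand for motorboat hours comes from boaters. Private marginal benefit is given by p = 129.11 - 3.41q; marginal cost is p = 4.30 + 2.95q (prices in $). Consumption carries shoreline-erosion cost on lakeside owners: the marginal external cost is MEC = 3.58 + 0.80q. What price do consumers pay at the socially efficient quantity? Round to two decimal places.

Social marginal benefit = demand − MEC = 125.53 - 4.21q.
Set SMB = MC: 125.53 - 4.21q = 4.30 + 2.95q → q* = 16.9316.
Consumer price on the demand curve at q*: 129.11 − 3.41×16.9316 = 71.3732.

P = $71.37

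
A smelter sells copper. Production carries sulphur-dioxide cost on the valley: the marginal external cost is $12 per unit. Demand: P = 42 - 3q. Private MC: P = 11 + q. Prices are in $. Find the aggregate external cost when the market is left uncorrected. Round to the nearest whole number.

$93

Market equilibrium (private): 11 + q = 42 - 3q → q_m = 7.7500.
Total external cost = MEC × q_m = 12 × 7.7500 = 93.0000.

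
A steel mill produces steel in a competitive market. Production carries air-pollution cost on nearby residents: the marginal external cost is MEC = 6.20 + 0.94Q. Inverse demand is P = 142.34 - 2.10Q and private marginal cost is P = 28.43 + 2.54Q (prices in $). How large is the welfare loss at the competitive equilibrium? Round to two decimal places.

Market equilibrium (private): 28.43 + 2.54Q = 142.34 - 2.10Q → Q_m = 24.5496.
Social marginal cost = private MC + MEC = 34.63 + 3.48Q.
Set SMC = demand: 34.63 + 3.48Q = 142.34 - 2.10Q → Q* = 19.3029.
Between Q* and Q_m the wedge SMC − demand runs linearly from 0 to MEC(Q_m), so the loss is a triangle.
DWL = ½ × 5.2467 × 29.2766 = 76.8028.

DWL = $76.80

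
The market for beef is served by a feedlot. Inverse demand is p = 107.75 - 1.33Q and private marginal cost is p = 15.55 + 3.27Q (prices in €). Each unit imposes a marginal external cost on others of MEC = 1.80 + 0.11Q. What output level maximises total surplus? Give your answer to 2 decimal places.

Social marginal cost = private MC + MEC = 17.35 + 3.38Q.
Set SMC = demand: 17.35 + 3.38Q = 107.75 - 1.33Q → Q* = 19.1932.

Q* = 19.19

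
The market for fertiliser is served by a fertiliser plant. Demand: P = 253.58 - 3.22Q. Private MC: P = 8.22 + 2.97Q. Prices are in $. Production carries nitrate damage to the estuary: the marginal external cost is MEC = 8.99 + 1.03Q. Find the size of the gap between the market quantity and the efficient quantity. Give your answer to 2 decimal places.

6.90 units

Market equilibrium (private): 8.22 + 2.97Q = 253.58 - 3.22Q → Q_m = 39.6381.
Social marginal cost = private MC + MEC = 17.21 + 4.00Q.
Set SMC = demand: 17.21 + 4.00Q = 253.58 - 3.22Q → Q* = 32.7382.
Gap = |39.6381 − 32.7382| = 6.8999.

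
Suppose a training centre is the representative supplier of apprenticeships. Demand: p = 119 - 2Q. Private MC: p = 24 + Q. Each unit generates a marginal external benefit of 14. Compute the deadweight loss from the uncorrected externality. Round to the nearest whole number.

DWL = 33

Market equilibrium (private): 24 + Q = 119 - 2Q → Q_m = 31.6667.
Social marginal cost = private MC − MEB = 10 + Q.
Set SMC = demand: 10 + Q = 119 - 2Q → Q* = 36.3333.
The welfare-loss triangle has base |Q_m − Q*| and height MEB(Q_m) (the vertical gap between SMC and demand is zero at Q* and MEB at Q_m).
DWL = ½ × 4.6666 × 14.0000 = 32.6662.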